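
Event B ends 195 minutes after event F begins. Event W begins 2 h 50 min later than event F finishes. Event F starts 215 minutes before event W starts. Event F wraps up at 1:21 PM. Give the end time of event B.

Event W starts at 1:21 PM + 170 min = 4:11 PM.
Event F starts at 4:11 PM − 215 min = 12:36 PM.
Event B ends at 12:36 PM + 195 min = 3:51 PM.

3:51 PM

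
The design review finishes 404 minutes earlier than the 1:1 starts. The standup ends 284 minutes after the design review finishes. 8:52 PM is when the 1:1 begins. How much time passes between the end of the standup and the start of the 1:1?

2 hours

The design review ends at 8:52 PM − 404 min = 2:08 PM.
The standup ends at 2:08 PM + 284 min = 6:52 PM.
From 6:52 PM to 8:52 PM is 2 hours.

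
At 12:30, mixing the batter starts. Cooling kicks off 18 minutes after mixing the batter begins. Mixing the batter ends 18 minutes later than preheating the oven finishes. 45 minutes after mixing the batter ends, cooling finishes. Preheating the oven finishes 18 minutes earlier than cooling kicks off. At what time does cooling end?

Cooling starts at 12:30 + 18 min = 12:48.
Preheating the oven ends at 12:48 − 18 min = 12:30.
Mixing the batter ends at 12:30 + 18 min = 12:48.
Cooling ends at 12:48 + 45 min = 13:33.

13:33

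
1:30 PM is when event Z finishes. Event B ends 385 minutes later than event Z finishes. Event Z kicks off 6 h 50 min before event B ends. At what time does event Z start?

Event B ends at 1:30 PM + 385 min = 7:55 PM.
Event Z starts at 7:55 PM − 410 min = 1:05 PM.

1:05 PM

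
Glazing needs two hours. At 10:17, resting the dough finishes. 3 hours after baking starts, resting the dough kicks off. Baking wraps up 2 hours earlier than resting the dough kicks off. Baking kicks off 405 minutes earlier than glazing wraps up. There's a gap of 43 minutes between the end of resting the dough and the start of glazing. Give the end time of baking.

07:15

Glazing starts at 10:17 + 43 min = 11:00.
Glazing ends at 11:00 + 120 min = 13:00.
Baking starts at 13:00 − 405 min = 06:15.
Resting the dough starts at 06:15 + 180 min = 09:15.
Baking ends at 09:15 − 120 min = 07:15.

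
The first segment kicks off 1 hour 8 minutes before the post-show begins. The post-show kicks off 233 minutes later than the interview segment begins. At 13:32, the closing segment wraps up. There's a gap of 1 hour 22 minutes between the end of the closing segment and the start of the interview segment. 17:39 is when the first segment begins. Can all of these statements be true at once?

Yes

The interview segment starts at 13:32 + 82 min = 14:54.
The post-show starts at 14:54 + 233 min = 18:47.
The first segment starts at 18:47 − 68 min = 17:39.
That matches the stated 17:39, so the schedule is consistent.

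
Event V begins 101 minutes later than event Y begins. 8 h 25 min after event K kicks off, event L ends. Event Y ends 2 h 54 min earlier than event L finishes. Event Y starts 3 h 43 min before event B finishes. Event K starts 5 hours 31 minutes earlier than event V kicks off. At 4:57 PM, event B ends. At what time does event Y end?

Event Y starts at 4:57 PM − 223 min = 1:14 PM.
Event V starts at 1:14 PM + 101 min = 2:55 PM.
Event K starts at 2:55 PM − 331 min = 9:24 AM.
Event L ends at 9:24 AM + 505 min = 5:49 PM.
Event Y ends at 5:49 PM − 174 min = 2:55 PM.

2:55 PM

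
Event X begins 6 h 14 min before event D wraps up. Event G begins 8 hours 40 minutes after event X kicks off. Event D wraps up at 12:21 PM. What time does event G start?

Event X starts at 12:21 PM − 374 min = 6:07 AM.
Event G starts at 6:07 AM + 520 min = 2:47 PM.

2:47 PM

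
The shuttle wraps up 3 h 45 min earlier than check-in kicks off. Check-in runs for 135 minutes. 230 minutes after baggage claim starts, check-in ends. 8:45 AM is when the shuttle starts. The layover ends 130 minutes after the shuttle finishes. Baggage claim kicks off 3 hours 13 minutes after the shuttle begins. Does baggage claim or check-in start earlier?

baggage claim

Baggage claim starts at 8:45 AM + 193 min = 11:58 AM.
Check-in ends at 11:58 AM + 230 min = 3:48 PM.
Check-in starts at 3:48 PM − 135 min = 1:33 PM.
Baggage claim starts at 11:58 AM and check-in starts at 1:33 PM, so baggage claim is first.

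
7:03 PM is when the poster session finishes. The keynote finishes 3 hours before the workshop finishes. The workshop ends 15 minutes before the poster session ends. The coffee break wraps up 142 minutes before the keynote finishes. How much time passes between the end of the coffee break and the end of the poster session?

5 hours 37 minutes

The workshop ends at 7:03 PM − 15 min = 6:48 PM.
The keynote ends at 6:48 PM − 180 min = 3:48 PM.
The coffee break ends at 3:48 PM − 142 min = 1:26 PM.
From 1:26 PM to 7:03 PM is 5 hours 37 minutes.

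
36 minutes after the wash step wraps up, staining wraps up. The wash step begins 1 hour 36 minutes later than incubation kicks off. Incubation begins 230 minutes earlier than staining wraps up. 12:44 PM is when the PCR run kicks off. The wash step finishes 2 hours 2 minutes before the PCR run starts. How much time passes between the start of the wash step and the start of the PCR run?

220 minutes

The wash step ends at 12:44 PM − 122 min = 10:42 AM.
Staining ends at 10:42 AM + 36 min = 11:18 AM.
Incubation starts at 11:18 AM − 230 min = 7:28 AM.
The wash step starts at 7:28 AM + 96 min = 9:04 AM.
From 9:04 AM to 12:44 PM is 220 minutes.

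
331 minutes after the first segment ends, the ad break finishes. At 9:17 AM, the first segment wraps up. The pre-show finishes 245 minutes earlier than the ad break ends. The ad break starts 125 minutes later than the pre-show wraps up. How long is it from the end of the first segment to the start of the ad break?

The ad break ends at 9:17 AM + 331 min = 2:48 PM.
The pre-show ends at 2:48 PM − 245 min = 10:43 AM.
The ad break starts at 10:43 AM + 125 min = 12:48 PM.
From 9:17 AM to 12:48 PM is 211 minutes.

211 minutes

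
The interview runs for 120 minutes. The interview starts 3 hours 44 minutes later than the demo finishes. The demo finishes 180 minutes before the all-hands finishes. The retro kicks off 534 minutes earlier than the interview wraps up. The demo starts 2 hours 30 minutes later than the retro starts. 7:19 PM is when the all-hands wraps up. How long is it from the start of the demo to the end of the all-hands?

The demo ends at 7:19 PM − 180 min = 4:19 PM.
The interview starts at 4:19 PM + 224 min = 8:03 PM.
The interview ends at 8:03 PM + 120 min = 10:03 PM.
The retro starts at 10:03 PM − 534 min = 1:09 PM.
The demo starts at 1:09 PM + 150 min = 3:39 PM.
From 3:39 PM to 7:19 PM is 220 minutes.

220 minutes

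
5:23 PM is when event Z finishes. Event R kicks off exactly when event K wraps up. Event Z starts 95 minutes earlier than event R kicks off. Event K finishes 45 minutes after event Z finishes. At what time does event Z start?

4:33 PM

Event K ends at 5:23 PM + 45 min = 6:08 PM.
So event R starts at 6:08 PM.
Event Z starts at 6:08 PM − 95 min = 4:33 PM.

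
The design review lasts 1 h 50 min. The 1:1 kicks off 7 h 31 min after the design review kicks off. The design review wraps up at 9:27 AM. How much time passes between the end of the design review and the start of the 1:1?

The design review starts at 9:27 AM − 110 min = 7:37 AM.
The 1:1 starts at 7:37 AM + 451 min = 3:08 PM.
From 9:27 AM to 3:08 PM is 341 minutes.

341 minutes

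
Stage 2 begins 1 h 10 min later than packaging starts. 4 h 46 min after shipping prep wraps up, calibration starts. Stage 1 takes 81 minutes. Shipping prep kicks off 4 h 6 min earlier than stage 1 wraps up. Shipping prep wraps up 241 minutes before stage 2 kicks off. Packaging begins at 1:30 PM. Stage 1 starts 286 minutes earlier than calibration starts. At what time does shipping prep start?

Stage 2 starts at 1:30 PM + 70 min = 2:40 PM.
Shipping prep ends at 2:40 PM − 241 min = 10:39 AM.
Calibration starts at 10:39 AM + 286 min = 3:25 PM.
Stage 1 starts at 3:25 PM − 286 min = 10:39 AM.
Stage 1 ends at 10:39 AM + 81 min = 12:00 PM.
Shipping prep starts at 12:00 PM − 246 min = 7:54 AM.

7:54 AM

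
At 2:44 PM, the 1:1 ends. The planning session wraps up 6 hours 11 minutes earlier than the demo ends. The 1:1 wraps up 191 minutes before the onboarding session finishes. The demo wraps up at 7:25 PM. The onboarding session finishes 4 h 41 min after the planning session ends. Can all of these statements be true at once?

The planning session ends at 7:25 PM − 371 min = 1:14 PM.
The onboarding session ends at 1:14 PM + 281 min = 5:55 PM.
The 1:1 ends at 5:55 PM − 191 min = 2:44 PM.
That matches the stated 2:44 PM, so the schedule is consistent.

Yes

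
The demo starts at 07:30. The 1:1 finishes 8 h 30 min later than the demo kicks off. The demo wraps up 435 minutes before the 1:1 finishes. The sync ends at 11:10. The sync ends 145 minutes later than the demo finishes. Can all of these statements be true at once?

Yes

The 1:1 ends at 07:30 + 510 min = 16:00.
The demo ends at 16:00 − 435 min = 08:45.
The sync ends at 08:45 + 145 min = 11:10.
That matches the stated 11:10, so the schedule is consistent.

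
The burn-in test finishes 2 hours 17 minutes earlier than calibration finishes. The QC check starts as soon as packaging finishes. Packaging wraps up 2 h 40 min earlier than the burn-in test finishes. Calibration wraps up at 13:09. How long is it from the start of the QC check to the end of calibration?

The burn-in test ends at 13:09 − 137 min = 10:52.
Packaging ends at 10:52 − 160 min = 08:12.
So the QC check starts at 08:12.
From 08:12 to 13:09 is 297 minutes.

297 minutes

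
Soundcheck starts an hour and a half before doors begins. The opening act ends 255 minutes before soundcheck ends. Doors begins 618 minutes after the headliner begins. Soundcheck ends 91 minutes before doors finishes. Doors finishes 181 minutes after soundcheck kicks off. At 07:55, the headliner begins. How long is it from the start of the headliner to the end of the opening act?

Doors starts at 07:55 + 618 min = 18:13.
Soundcheck starts at 18:13 − 90 min = 16:43.
Doors ends at 16:43 + 181 min = 19:44.
Soundcheck ends at 19:44 − 91 min = 18:13.
The opening act ends at 18:13 − 255 min = 13:58.
From 07:55 to 13:58 is 6 h 3 min.

6 h 3 min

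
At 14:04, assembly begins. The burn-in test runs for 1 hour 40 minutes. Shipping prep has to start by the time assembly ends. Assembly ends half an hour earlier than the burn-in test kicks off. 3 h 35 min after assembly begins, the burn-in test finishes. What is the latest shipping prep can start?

15:29

The burn-in test ends at 14:04 + 215 min = 17:39.
The burn-in test starts at 17:39 − 100 min = 15:59.
Assembly ends at 15:59 − 30 min = 15:29.
Shipping prep is bounded by assembly, so the latest it can start is 15:29.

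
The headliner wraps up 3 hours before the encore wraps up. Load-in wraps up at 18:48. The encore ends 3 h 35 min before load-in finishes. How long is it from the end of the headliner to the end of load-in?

The encore ends at 18:48 − 215 min = 15:13.
The headliner ends at 15:13 − 180 min = 12:13.
From 12:13 to 18:48 is 6 hours 35 minutes.

6 hours 35 minutes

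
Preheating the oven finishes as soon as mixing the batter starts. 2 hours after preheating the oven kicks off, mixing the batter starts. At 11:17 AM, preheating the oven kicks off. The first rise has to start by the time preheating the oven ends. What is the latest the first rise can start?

Mixing the batter starts at 11:17 AM + 120 min = 1:17 PM.
So preheating the oven ends at 1:17 PM.
The first rise is bounded by preheating the oven, so the latest it can start is 1:17 PM.

1:17 PM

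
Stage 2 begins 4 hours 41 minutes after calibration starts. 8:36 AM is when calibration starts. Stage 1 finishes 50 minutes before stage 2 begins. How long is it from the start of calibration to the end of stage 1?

231 minutes

Stage 2 starts at 8:36 AM + 281 min = 1:17 PM.
Stage 1 ends at 1:17 PM − 50 min = 12:27 PM.
From 8:36 AM to 12:27 PM is 231 minutes.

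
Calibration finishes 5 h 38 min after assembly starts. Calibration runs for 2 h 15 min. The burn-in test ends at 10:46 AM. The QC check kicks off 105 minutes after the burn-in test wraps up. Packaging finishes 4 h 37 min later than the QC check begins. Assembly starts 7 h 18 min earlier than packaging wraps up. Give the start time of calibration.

1:13 PM

The QC check starts at 10:46 AM + 105 min = 12:31 PM.
Packaging ends at 12:31 PM + 277 min = 5:08 PM.
Assembly starts at 5:08 PM − 438 min = 9:50 AM.
Calibration ends at 9:50 AM + 338 min = 3:28 PM.
Calibration starts at 3:28 PM − 135 min = 1:13 PM.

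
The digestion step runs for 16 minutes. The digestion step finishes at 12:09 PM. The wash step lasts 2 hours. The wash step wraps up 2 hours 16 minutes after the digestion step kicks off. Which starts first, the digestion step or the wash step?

the digestion step

The digestion step starts at 12:09 PM − 16 min = 11:53 AM.
The wash step ends at 11:53 AM + 136 min = 2:09 PM.
The wash step starts at 2:09 PM − 120 min = 12:09 PM.
The digestion step starts at 11:53 AM and the wash step starts at 12:09 PM, so the digestion step is first.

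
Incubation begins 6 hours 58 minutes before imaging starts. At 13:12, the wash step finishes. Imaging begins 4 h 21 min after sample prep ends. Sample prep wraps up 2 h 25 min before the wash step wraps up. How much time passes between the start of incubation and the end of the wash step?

Sample prep ends at 13:12 − 145 min = 10:47.
Imaging starts at 10:47 + 261 min = 15:08.
Incubation starts at 15:08 − 418 min = 08:10.
From 08:10 to 13:12 is 5 h 2 min.

5 h 2 min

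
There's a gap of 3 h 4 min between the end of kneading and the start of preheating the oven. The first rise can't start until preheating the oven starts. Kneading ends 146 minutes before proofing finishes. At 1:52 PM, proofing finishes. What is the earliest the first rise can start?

2:30 PM

Kneading ends at 1:52 PM − 146 min = 11:26 AM.
Preheating the oven starts at 11:26 AM + 184 min = 2:30 PM.
The first rise is bounded by preheating the oven, so the earliest it can start is 2:30 PM.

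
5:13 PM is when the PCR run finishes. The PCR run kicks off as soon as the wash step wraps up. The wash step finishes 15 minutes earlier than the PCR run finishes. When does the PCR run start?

4:58 PM

The wash step ends at 5:13 PM − 15 min = 4:58 PM.
So the PCR run starts at 4:58 PM.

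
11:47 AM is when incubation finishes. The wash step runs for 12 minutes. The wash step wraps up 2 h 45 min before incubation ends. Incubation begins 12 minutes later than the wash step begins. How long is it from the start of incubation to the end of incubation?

165 minutes

The wash step ends at 11:47 AM − 165 min = 9:02 AM.
The wash step starts at 9:02 AM − 12 min = 8:50 AM.
Incubation starts at 8:50 AM + 12 min = 9:02 AM.
From 9:02 AM to 11:47 AM is 165 minutes.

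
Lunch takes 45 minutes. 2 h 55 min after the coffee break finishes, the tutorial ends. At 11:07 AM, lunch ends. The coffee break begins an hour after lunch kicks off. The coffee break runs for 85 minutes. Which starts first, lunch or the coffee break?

lunch

Lunch starts at 11:07 AM − 45 min = 10:22 AM.
The coffee break starts at 10:22 AM + 60 min = 11:22 AM.
Lunch starts at 10:22 AM and the coffee break starts at 11:22 AM, so lunch is first.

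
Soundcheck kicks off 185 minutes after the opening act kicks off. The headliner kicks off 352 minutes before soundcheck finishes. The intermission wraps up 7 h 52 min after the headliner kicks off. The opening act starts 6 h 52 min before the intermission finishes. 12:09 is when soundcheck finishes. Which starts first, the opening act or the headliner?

The headliner starts at 12:09 − 352 min = 06:17.
The intermission ends at 06:17 + 472 min = 14:09.
The opening act starts at 14:09 − 412 min = 07:17.
The opening act starts at 07:17 and the headliner starts at 06:17, so the headliner is first.

the headliner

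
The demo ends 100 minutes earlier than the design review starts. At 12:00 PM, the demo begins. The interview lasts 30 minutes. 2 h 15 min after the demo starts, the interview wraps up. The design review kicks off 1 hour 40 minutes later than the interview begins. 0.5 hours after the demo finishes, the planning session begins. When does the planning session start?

2:15 PM

The interview ends at 12:00 PM + 135 min = 2:15 PM.
The interview starts at 2:15 PM − 30 min = 1:45 PM.
The design review starts at 1:45 PM + 100 min = 3:25 PM.
The demo ends at 3:25 PM − 100 min = 1:45 PM.
The planning session starts at 1:45 PM + 30 min = 2:15 PM.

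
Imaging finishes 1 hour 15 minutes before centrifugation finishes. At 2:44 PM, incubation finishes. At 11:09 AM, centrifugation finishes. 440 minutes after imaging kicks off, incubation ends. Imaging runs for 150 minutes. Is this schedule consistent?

Imaging ends at 11:09 AM − 75 min = 9:54 AM.
Imaging starts at 9:54 AM − 150 min = 7:24 AM.
Incubation ends at 7:24 AM + 440 min = 2:44 PM.
That matches the stated 2:44 PM, so the schedule is consistent.

Yes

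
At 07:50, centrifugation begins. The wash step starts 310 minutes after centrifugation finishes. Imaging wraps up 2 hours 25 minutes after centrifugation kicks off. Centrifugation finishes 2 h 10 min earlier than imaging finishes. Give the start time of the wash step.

13:15

Imaging ends at 07:50 + 145 min = 10:15.
Centrifugation ends at 10:15 − 130 min = 08:05.
The wash step starts at 08:05 + 310 min = 13:15.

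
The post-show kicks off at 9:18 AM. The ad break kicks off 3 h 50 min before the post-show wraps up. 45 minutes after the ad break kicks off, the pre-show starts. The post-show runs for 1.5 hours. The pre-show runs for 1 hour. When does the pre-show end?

The post-show ends at 9:18 AM + 90 min = 10:48 AM.
The ad break starts at 10:48 AM − 230 min = 6:58 AM.
The pre-show starts at 6:58 AM + 45 min = 7:43 AM.
The pre-show ends at 7:43 AM + 60 min = 8:43 AM.

8:43 AM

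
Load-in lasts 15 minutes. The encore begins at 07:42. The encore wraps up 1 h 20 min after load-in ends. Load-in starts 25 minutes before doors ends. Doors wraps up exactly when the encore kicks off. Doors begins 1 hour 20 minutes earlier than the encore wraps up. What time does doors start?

Doors ends at 07:42.
Load-in starts at 07:42 − 25 min = 07:17.
Load-in ends at 07:17 + 15 min = 07:32.
The encore ends at 07:32 + 80 min = 08:52.
Doors starts at 08:52 − 80 min = 07:32.

07:32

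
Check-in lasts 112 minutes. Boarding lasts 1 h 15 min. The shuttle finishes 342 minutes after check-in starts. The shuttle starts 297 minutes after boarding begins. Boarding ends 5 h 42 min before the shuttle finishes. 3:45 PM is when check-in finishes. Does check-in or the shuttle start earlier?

check-in

Check-in starts at 3:45 PM − 112 min = 1:53 PM.
The shuttle ends at 1:53 PM + 342 min = 7:35 PM.
Boarding ends at 7:35 PM − 342 min = 1:53 PM.
Boarding starts at 1:53 PM − 75 min = 12:38 PM.
The shuttle starts at 12:38 PM + 297 min = 5:35 PM.
Check-in starts at 1:53 PM and the shuttle starts at 5:35 PM, so check-in is first.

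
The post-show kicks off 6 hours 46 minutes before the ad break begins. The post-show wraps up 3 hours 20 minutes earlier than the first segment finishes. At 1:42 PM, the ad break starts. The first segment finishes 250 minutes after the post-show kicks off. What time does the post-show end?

7:46 AM

The post-show starts at 1:42 PM − 406 min = 6:56 AM.
The first segment ends at 6:56 AM + 250 min = 11:06 AM.
The post-show ends at 11:06 AM − 200 min = 7:46 AM.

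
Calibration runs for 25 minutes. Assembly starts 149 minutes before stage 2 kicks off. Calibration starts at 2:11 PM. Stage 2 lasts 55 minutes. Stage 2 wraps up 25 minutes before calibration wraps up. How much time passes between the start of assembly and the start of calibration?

Calibration ends at 2:11 PM + 25 min = 2:36 PM.
Stage 2 ends at 2:36 PM − 25 min = 2:11 PM.
Stage 2 starts at 2:11 PM − 55 min = 1:16 PM.
Assembly starts at 1:16 PM − 149 min = 10:47 AM.
From 10:47 AM to 2:11 PM is 204 minutes.

204 minutes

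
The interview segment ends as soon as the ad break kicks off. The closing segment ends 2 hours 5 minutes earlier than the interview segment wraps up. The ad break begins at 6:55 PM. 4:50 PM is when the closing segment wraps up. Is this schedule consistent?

Yes

The interview segment ends at 6:55 PM.
The closing segment ends at 6:55 PM − 125 min = 4:50 PM.
That matches the stated 4:50 PM, so the schedule is consistent.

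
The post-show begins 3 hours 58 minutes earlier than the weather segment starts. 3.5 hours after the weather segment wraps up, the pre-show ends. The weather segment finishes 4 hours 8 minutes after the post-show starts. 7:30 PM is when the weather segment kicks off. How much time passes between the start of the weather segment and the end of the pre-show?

3 hours 40 minutes

The post-show starts at 7:30 PM − 238 min = 3:32 PM.
The weather segment ends at 3:32 PM + 248 min = 7:40 PM.
The pre-show ends at 7:40 PM + 210 min = 11:10 PM.
From 7:30 PM to 11:10 PM is 3 hours 40 minutes.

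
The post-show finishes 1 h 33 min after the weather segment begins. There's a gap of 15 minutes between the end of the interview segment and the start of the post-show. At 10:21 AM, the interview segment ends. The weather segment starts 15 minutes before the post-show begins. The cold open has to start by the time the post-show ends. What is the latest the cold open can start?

11:54 AM

The post-show starts at 10:21 AM + 15 min = 10:36 AM.
The weather segment starts at 10:36 AM − 15 min = 10:21 AM.
The post-show ends at 10:21 AM + 93 min = 11:54 AM.
The cold open is bounded by the post-show, so the latest it can start is 11:54 AM.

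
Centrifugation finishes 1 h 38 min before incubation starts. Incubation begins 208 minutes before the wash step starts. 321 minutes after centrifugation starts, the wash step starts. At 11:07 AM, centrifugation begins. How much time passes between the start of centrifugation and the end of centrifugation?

15 minutes

The wash step starts at 11:07 AM + 321 min = 4:28 PM.
Incubation starts at 4:28 PM − 208 min = 1:00 PM.
Centrifugation ends at 1:00 PM − 98 min = 11:22 AM.
From 11:07 AM to 11:22 AM is 15 minutes.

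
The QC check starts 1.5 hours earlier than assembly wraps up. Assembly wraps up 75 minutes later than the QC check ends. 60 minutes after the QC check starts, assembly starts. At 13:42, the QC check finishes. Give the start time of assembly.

14:27

Assembly ends at 13:42 + 75 min = 14:57.
The QC check starts at 14:57 − 90 min = 13:27.
Assembly starts at 13:27 + 60 min = 14:27.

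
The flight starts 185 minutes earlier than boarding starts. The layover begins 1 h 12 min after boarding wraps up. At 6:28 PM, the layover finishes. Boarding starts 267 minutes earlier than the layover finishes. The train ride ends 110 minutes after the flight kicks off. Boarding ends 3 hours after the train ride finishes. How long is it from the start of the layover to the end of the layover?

Boarding starts at 6:28 PM − 267 min = 2:01 PM.
The flight starts at 2:01 PM − 185 min = 10:56 AM.
The train ride ends at 10:56 AM + 110 min = 12:46 PM.
Boarding ends at 12:46 PM + 180 min = 3:46 PM.
The layover starts at 3:46 PM + 72 min = 4:58 PM.
From 4:58 PM to 6:28 PM is an hour and a half.

an hour and a half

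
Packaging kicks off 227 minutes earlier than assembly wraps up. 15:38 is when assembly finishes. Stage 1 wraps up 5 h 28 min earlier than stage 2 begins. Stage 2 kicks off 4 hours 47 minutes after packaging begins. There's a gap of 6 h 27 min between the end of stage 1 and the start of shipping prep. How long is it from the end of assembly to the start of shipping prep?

119 minutes

Packaging starts at 15:38 − 227 min = 11:51.
Stage 2 starts at 11:51 + 287 min = 16:38.
Stage 1 ends at 16:38 − 328 min = 11:10.
Shipping prep starts at 11:10 + 387 min = 17:37.
From 15:38 to 17:37 is 119 minutes.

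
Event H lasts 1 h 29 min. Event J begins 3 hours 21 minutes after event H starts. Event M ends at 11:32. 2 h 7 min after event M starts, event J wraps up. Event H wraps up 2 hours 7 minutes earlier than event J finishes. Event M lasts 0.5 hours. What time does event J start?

12:54

Event M starts at 11:32 − 30 min = 11:02.
Event J ends at 11:02 + 127 min = 13:09.
Event H ends at 13:09 − 127 min = 11:02.
Event H starts at 11:02 − 89 min = 09:33.
Event J starts at 09:33 + 201 min = 12:54.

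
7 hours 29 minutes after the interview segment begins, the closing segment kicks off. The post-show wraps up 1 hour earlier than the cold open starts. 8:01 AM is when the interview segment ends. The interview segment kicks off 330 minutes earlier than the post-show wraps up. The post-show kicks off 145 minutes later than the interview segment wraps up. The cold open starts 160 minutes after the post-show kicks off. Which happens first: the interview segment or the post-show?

The post-show starts at 8:01 AM + 145 min = 10:26 AM.
The cold open starts at 10:26 AM + 160 min = 1:06 PM.
The post-show ends at 1:06 PM − 60 min = 12:06 PM.
The interview segment starts at 12:06 PM − 330 min = 6:36 AM.
The interview segment starts at 6:36 AM and the post-show starts at 10:26 AM, so the interview segment is first.

the interview segment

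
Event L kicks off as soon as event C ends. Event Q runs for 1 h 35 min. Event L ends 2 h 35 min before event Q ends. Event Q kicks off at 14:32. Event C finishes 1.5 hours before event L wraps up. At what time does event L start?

Event Q ends at 14:32 + 95 min = 16:07.
Event L ends at 16:07 − 155 min = 13:32.
Event C ends at 13:32 − 90 min = 12:02.
So event L starts at 12:02.

12:02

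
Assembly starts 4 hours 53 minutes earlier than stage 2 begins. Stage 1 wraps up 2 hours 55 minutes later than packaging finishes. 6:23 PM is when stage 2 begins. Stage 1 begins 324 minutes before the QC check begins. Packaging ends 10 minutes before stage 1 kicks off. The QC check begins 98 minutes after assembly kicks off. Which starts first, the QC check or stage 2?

Assembly starts at 6:23 PM − 293 min = 1:30 PM.
The QC check starts at 1:30 PM + 98 min = 3:08 PM.
The QC check starts at 3:08 PM and stage 2 starts at 6:23 PM, so the QC check is first.

the QC check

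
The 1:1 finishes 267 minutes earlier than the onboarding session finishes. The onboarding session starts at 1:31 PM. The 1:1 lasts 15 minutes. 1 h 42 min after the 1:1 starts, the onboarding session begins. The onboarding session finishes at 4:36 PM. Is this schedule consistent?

The 1:1 ends at 4:36 PM − 267 min = 12:09 PM.
The 1:1 starts at 12:09 PM − 15 min = 11:54 AM.
The onboarding session starts at 11:54 AM + 102 min = 1:36 PM.
But the onboarding session is also said to start at 1:31 PM — a 5-minute conflict.

No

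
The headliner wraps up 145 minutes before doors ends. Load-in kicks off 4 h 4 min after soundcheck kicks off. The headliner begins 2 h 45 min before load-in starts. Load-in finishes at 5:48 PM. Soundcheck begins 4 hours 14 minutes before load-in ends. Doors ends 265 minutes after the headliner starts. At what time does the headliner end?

4:53 PM

Soundcheck starts at 5:48 PM − 254 min = 1:34 PM.
Load-in starts at 1:34 PM + 244 min = 5:38 PM.
The headliner starts at 5:38 PM − 165 min = 2:53 PM.
Doors ends at 2:53 PM + 265 min = 7:18 PM.
The headliner ends at 7:18 PM − 145 min = 4:53 PM.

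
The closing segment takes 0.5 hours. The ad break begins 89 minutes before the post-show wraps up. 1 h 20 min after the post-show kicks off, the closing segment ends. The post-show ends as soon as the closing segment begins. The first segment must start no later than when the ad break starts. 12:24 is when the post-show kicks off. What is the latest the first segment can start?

The closing segment ends at 12:24 + 80 min = 13:44.
The closing segment starts at 13:44 − 30 min = 13:14.
So the post-show ends at 13:14.
The ad break starts at 13:14 − 89 min = 11:45.
The first segment is bounded by the ad break, so the latest it can start is 11:45.

11:45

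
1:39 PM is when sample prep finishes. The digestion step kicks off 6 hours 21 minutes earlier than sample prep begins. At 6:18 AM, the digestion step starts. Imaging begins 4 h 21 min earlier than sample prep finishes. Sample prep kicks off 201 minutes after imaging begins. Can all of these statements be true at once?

Imaging starts at 1:39 PM − 261 min = 9:18 AM.
Sample prep starts at 9:18 AM + 201 min = 12:39 PM.
The digestion step starts at 12:39 PM − 381 min = 6:18 AM.
That matches the stated 6:18 AM, so the schedule is consistent.

Yes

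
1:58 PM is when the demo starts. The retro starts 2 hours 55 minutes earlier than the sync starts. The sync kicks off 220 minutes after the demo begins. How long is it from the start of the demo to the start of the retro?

45 minutes

The sync starts at 1:58 PM + 220 min = 5:38 PM.
The retro starts at 5:38 PM − 175 min = 2:43 PM.
From 1:58 PM to 2:43 PM is 45 minutes.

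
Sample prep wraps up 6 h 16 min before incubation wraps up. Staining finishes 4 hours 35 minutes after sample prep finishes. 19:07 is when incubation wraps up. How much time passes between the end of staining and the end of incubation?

Sample prep ends at 19:07 − 376 min = 12:51.
Staining ends at 12:51 + 275 min = 17:26.
From 17:26 to 19:07 is 1 h 41 min.

1 h 41 min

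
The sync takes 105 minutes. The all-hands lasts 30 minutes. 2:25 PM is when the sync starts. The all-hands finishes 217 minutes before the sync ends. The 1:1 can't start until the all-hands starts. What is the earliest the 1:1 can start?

12:03 PM

The sync ends at 2:25 PM + 105 min = 4:10 PM.
The all-hands ends at 4:10 PM − 217 min = 12:33 PM.
The all-hands starts at 12:33 PM − 30 min = 12:03 PM.
The 1:1 is bounded by the all-hands, so the earliest it can start is 12:03 PM.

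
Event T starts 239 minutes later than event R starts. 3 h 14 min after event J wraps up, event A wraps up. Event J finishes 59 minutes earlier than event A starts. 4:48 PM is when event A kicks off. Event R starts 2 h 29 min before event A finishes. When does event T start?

8:33 PM

Event J ends at 4:48 PM − 59 min = 3:49 PM.
Event A ends at 3:49 PM + 194 min = 7:03 PM.
Event R starts at 7:03 PM − 149 min = 4:34 PM.
Event T starts at 4:34 PM + 239 min = 8:33 PM.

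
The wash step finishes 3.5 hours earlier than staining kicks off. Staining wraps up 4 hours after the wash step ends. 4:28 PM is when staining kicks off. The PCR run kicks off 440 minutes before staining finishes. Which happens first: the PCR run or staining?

The wash step ends at 4:28 PM − 210 min = 12:58 PM.
Staining ends at 12:58 PM + 240 min = 4:58 PM.
The PCR run starts at 4:58 PM − 440 min = 9:38 AM.
The PCR run starts at 9:38 AM and staining starts at 4:28 PM, so the PCR run is first.

the PCR run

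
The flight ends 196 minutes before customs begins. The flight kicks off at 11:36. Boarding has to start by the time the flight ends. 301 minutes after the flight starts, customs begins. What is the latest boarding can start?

13:21

Customs starts at 11:36 + 301 min = 16:37.
The flight ends at 16:37 − 196 min = 13:21.
Boarding is bounded by the flight, so the latest it can start is 13:21.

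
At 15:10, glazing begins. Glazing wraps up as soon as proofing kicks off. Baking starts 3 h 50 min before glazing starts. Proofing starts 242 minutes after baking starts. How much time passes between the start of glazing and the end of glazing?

Baking starts at 15:10 − 230 min = 11:20.
Proofing starts at 11:20 + 242 min = 15:22.
So glazing ends at 15:22.
From 15:10 to 15:22 is 12 minutes.

12 minutes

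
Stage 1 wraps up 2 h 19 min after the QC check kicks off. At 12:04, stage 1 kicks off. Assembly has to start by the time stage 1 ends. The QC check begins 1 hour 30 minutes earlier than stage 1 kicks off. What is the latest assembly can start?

The QC check starts at 12:04 − 90 min = 10:34.
Stage 1 ends at 10:34 + 139 min = 12:53.
Assembly is bounded by stage 1, so the latest it can start is 12:53.

12:53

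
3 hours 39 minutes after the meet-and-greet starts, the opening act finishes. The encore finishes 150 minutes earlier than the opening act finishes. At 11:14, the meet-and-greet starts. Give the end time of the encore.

The opening act ends at 11:14 + 219 min = 14:53.
The encore ends at 14:53 − 150 min = 12:23.

12:23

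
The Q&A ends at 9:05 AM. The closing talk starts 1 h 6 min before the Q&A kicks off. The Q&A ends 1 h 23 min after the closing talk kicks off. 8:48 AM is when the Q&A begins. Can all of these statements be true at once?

The closing talk starts at 8:48 AM − 66 min = 7:42 AM.
The Q&A ends at 7:42 AM + 83 min = 9:05 AM.
That matches the stated 9:05 AM, so the schedule is consistent.

Yes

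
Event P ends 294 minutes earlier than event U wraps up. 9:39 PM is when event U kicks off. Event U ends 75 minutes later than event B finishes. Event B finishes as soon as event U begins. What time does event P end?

6:00 PM

Event B ends at 9:39 PM.
Event U ends at 9:39 PM + 75 min = 10:54 PM.
Event P ends at 10:54 PM − 294 min = 6:00 PM.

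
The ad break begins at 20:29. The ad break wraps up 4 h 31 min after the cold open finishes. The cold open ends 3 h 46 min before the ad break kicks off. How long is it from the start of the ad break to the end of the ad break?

45 minutes

The cold open ends at 20:29 − 226 min = 16:43.
The ad break ends at 16:43 + 271 min = 21:14.
From 20:29 to 21:14 is 45 minutes.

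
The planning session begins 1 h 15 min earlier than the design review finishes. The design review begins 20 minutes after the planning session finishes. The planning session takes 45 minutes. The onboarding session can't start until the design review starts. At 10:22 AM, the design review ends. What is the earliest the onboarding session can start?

The planning session starts at 10:22 AM − 75 min = 9:07 AM.
The planning session ends at 9:07 AM + 45 min = 9:52 AM.
The design review starts at 9:52 AM + 20 min = 10:12 AM.
The onboarding session is bounded by the design review, so the earliest it can start is 10:12 AM.

10:12 AM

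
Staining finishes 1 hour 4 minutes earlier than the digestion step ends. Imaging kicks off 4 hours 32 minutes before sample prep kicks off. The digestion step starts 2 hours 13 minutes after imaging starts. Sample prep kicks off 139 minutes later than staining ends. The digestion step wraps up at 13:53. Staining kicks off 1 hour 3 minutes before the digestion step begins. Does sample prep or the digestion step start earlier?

Staining ends at 13:53 − 64 min = 12:49.
Sample prep starts at 12:49 + 139 min = 15:08.
Imaging starts at 15:08 − 272 min = 10:36.
The digestion step starts at 10:36 + 133 min = 12:49.
Sample prep starts at 15:08 and the digestion step starts at 12:49, so the digestion step is first.

the digestion step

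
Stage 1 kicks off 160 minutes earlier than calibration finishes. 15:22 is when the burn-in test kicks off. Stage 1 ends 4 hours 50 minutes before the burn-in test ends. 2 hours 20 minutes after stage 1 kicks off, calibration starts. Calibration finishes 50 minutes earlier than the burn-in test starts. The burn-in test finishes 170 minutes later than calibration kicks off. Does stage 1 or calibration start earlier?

stage 1

Calibration ends at 15:22 − 50 min = 14:32.
Stage 1 starts at 14:32 − 160 min = 11:52.
Calibration starts at 11:52 + 140 min = 14:12.
Stage 1 starts at 11:52 and calibration starts at 14:12, so stage 1 is first.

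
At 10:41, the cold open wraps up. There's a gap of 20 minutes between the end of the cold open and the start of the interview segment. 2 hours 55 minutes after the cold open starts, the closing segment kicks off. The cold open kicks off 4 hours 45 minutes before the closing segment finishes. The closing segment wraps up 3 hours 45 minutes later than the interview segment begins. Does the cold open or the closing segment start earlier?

the cold open

The interview segment starts at 10:41 + 20 min = 11:01.
The closing segment ends at 11:01 + 225 min = 14:46.
The cold open starts at 14:46 − 285 min = 10:01.
The closing segment starts at 10:01 + 175 min = 12:56.
The cold open starts at 10:01 and the closing segment starts at 12:56, so the cold open is first.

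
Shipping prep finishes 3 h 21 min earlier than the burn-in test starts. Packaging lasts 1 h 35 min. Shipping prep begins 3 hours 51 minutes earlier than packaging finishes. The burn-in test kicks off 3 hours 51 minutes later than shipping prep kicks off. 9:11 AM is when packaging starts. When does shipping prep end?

7:25 AM

Packaging ends at 9:11 AM + 95 min = 10:46 AM.
Shipping prep starts at 10:46 AM − 231 min = 6:55 AM.
The burn-in test starts at 6:55 AM + 231 min = 10:46 AM.
Shipping prep ends at 10:46 AM − 201 min = 7:25 AM.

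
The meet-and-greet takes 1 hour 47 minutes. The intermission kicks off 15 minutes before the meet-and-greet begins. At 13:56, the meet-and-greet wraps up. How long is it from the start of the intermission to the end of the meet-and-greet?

2 hours 2 minutes

The meet-and-greet starts at 13:56 − 107 min = 12:09.
The intermission starts at 12:09 − 15 min = 11:54.
From 11:54 to 13:56 is 2 hours 2 minutes.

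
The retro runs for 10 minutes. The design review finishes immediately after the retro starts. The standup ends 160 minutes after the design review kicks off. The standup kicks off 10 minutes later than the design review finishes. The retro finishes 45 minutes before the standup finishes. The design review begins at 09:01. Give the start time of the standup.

10:56

The standup ends at 09:01 + 160 min = 11:41.
The retro ends at 11:41 − 45 min = 10:56.
The retro starts at 10:56 − 10 min = 10:46.
So the design review ends at 10:46.
The standup starts at 10:46 + 10 min = 10:56.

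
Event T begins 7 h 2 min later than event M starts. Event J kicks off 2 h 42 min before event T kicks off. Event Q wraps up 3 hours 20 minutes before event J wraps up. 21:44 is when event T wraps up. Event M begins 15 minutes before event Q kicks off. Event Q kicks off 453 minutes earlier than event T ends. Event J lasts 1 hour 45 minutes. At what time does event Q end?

Event Q starts at 21:44 − 453 min = 14:11.
Event M starts at 14:11 − 15 min = 13:56.
Event T starts at 13:56 + 422 min = 20:58.
Event J starts at 20:58 − 162 min = 18:16.
Event J ends at 18:16 + 105 min = 20:01.
Event Q ends at 20:01 − 200 min = 16:41.

16:41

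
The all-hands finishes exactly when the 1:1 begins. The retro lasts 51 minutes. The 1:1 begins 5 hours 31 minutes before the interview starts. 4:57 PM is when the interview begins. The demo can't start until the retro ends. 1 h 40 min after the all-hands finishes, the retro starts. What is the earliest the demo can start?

The 1:1 starts at 4:57 PM − 331 min = 11:26 AM.
So the all-hands ends at 11:26 AM.
The retro starts at 11:26 AM + 100 min = 1:06 PM.
The retro ends at 1:06 PM + 51 min = 1:57 PM.
The demo is bounded by the retro, so the earliest it can start is 1:57 PM.

1:57 PM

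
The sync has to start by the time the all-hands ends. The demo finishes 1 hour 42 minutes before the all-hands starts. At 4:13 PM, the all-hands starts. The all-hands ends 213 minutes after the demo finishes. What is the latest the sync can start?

6:04 PM

The demo ends at 4:13 PM − 102 min = 2:31 PM.
The all-hands ends at 2:31 PM + 213 min = 6:04 PM.
The sync is bounded by the all-hands, so the latest it can start is 6:04 PM.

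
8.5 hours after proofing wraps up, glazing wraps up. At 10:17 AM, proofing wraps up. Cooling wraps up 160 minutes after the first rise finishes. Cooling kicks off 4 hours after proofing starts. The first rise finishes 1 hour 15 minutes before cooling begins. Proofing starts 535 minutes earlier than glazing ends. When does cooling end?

3:17 PM

Glazing ends at 10:17 AM + 510 min = 6:47 PM.
Proofing starts at 6:47 PM − 535 min = 9:52 AM.
Cooling starts at 9:52 AM + 240 min = 1:52 PM.
The first rise ends at 1:52 PM − 75 min = 12:37 PM.
Cooling ends at 12:37 PM + 160 min = 3:17 PM.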